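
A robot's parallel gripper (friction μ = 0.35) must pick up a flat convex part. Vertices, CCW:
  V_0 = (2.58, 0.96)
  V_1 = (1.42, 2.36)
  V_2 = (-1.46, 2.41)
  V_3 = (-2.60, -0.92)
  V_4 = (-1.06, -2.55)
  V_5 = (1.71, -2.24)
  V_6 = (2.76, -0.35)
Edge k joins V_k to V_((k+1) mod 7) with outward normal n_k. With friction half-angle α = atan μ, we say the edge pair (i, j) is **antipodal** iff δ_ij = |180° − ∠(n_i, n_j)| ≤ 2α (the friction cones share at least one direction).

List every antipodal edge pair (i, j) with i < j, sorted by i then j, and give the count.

count = 5; pairs: (0,3), (1,4), (2,5), (2,6), (3,6)

α = atan 0.35 = 19.29°;  2α = 38.58°
n_0 = (+0.7700, +0.6380)
n_1 = (+0.0174, +0.9998)
n_2 = (-0.9461, +0.3239)
n_3 = (-0.7269, -0.6868)
n_4 = (+0.1112, -0.9938)
n_5 = (+0.8742, -0.4856)
n_6 = (+0.9907, +0.1361)
  (0,1): δ = 130.64°  ·
  (0,2): δ = 58.54°  ·
  (0,3): δ = 3.73°  ✓
  (0,4): δ = 56.74°  ·
  (0,5): δ = 111.30°  ·
  (0,6): δ = 148.18°  ·
  (1,2): δ = 107.90°  ·
  (1,3): δ = 45.63°  ·
  (1,4): δ = 7.38°  ✓
  (1,5): δ = 61.94°  ·
  (1,6): δ = 98.82°  ·
  (2,3): δ = 117.73°  ·
  (2,4): δ = 64.72°  ·
  (2,5): δ = 10.16°  ✓
  (2,6): δ = 26.72°  ✓
  (3,4): δ = 126.99°  ·
  (3,5): δ = 72.43°  ·
  (3,6): δ = 35.55°  ✓
  (4,5): δ = 125.44°  ·
  (4,6): δ = 88.56°  ·
  (5,6): δ = 143.12°  ·
antipodal pairs: 5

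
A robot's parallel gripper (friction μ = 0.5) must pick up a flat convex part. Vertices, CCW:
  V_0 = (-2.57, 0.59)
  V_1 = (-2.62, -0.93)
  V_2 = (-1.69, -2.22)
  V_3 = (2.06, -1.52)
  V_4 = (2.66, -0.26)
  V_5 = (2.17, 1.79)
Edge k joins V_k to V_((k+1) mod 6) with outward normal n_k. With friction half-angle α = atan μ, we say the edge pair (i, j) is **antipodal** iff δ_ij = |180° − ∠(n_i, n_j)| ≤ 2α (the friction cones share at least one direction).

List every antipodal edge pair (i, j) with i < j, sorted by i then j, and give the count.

count = 5; pairs: (0,3), (0,4), (1,4), (2,5), (3,5)

α = atan 0.5 = 26.57°;  2α = 53.13°
n_0 = (-0.9995, +0.0329)
n_1 = (-0.8112, -0.5848)
n_2 = (+0.1835, -0.9830)
n_3 = (+0.9029, -0.4299)
n_4 = (+0.9726, +0.2325)
n_5 = (-0.2454, +0.9694)
  (0,1): δ = 142.33°  ·
  (0,2): δ = 77.54°  ·
  (0,3): δ = 23.58°  ✓
  (0,4): δ = 15.33°  ✓
  (0,5): δ = 106.09°  ·
  (1,2): δ = 115.22°  ·
  (1,3): δ = 61.25°  ·
  (1,4): δ = 22.35°  ✓
  (1,5): δ = 68.42°  ·
  (2,3): δ = 126.04°  ·
  (2,4): δ = 87.13°  ·
  (2,5): δ = 3.63°  ✓
  (3,4): δ = 141.09°  ·
  (3,5): δ = 50.33°  ✓
  (4,5): δ = 89.24°  ·
antipodal pairs: 5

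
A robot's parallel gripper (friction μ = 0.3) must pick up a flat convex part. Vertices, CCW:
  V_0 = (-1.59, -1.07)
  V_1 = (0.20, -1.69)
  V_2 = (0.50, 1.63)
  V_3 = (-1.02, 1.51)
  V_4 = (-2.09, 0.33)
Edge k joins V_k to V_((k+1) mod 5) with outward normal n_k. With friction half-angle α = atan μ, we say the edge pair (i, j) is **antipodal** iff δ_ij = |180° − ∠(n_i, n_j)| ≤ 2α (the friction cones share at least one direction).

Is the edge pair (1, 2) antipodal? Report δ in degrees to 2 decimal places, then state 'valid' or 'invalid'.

δ = 80.32°, invalid

α = atan 0.3 = 16.70°;  2α = 33.40°
edge 1: e_1 = (+0.30, +3.32);  n_1 = (+0.9959, -0.0900)
edge 2: e_2 = (-1.52, -0.12);  n_2 = (-0.0787, +0.9969)
∠(n_1, n_2) = 99.68°
δ = |180° − 99.68°| = 80.32°
80.32° > 2α = 33.40°  →  invalid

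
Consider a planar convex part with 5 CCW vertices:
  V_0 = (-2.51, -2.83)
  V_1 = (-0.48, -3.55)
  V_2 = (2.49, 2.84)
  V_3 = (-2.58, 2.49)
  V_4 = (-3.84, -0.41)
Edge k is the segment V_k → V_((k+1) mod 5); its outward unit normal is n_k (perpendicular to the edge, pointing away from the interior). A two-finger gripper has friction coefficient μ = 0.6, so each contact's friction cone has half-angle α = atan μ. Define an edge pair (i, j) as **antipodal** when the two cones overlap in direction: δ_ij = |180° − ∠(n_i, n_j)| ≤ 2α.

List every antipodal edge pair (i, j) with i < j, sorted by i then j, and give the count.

count = 4; pairs: (0,2), (1,2), (1,3), (1,4)

α = atan 0.6 = 30.96°;  2α = 61.93°
n_0 = (-0.3343, -0.9425)
n_1 = (+0.9068, -0.4215)
n_2 = (-0.0689, +0.9976)
n_3 = (-0.9172, +0.3985)
n_4 = (-0.8764, -0.4816)
  (0,1): δ = 95.40°  ·
  (0,2): δ = 23.48°  ✓
  (0,3): δ = 86.04°  ·
  (0,4): δ = 138.32°  ·
  (1,2): δ = 61.12°  ✓
  (1,3): δ = 1.44°  ✓
  (1,4): δ = 53.72°  ✓
  (2,3): δ = 117.43°  ·
  (2,4): δ = 65.16°  ·
  (3,4): δ = 127.72°  ·
antipodal pairs: 4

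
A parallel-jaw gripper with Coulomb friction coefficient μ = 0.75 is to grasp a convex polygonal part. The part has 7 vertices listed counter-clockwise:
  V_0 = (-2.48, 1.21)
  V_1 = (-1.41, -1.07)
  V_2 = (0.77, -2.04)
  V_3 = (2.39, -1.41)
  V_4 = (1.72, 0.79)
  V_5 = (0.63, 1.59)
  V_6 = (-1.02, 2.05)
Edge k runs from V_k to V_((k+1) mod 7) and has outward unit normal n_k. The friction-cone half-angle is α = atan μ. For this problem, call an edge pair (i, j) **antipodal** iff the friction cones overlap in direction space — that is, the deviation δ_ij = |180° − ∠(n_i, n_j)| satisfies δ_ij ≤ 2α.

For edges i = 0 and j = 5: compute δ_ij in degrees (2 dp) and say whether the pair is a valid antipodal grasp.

α = atan 0.75 = 36.87°;  2α = 73.74°
edge 0: e_0 = (+1.07, -2.28);  n_0 = (-0.9053, -0.4248)
edge 5: e_5 = (-1.65, +0.46);  n_5 = (+0.2685, +0.9633)
∠(n_0, n_5) = 130.72°
δ = |180° − 130.72°| = 49.28°
49.28° ≤ 2α = 73.74°  →  valid

δ = 49.28°, valid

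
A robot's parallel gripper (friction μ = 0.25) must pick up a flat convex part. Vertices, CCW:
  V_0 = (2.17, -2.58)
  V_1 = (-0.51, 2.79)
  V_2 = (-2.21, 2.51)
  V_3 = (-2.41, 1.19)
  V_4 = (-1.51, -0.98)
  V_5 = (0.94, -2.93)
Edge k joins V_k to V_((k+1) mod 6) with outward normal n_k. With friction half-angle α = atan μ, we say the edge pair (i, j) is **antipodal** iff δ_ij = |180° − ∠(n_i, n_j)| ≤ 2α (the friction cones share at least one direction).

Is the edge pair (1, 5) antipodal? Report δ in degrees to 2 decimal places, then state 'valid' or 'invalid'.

δ = 6.53°, valid

α = atan 0.25 = 14.04°;  2α = 28.07°
edge 1: e_1 = (-1.70, -0.28);  n_1 = (-0.1625, +0.9867)
edge 5: e_5 = (+1.23, +0.35);  n_5 = (+0.2737, -0.9618)
∠(n_1, n_5) = 173.47°
δ = |180° − 173.47°| = 6.53°
6.53° ≤ 2α = 28.07°  →  valid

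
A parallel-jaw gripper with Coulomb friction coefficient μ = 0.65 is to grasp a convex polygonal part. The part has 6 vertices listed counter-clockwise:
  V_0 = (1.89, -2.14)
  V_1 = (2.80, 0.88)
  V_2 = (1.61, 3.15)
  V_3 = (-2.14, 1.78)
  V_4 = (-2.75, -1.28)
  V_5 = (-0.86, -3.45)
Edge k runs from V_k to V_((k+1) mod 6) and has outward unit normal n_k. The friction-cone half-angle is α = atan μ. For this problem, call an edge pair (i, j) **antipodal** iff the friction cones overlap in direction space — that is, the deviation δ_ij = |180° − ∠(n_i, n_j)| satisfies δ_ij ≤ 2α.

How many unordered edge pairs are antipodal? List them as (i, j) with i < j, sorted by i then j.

count = 7; pairs: (0,2), (0,3), (0,4), (1,3), (1,4), (2,5), (3,5)

α = atan 0.65 = 33.02°;  2α = 66.05°
n_0 = (+0.9575, -0.2885)
n_1 = (+0.8857, +0.4643)
n_2 = (-0.3432, +0.9393)
n_3 = (-0.9807, +0.1955)
n_4 = (-0.7541, -0.6568)
n_5 = (+0.4301, -0.9028)
  (0,1): δ = 135.57°  ·
  (0,2): δ = 53.16°  ✓
  (0,3): δ = 5.49°  ✓
  (0,4): δ = 57.82°  ✓
  (0,5): δ = 132.24°  ·
  (1,2): δ = 97.60°  ·
  (1,3): δ = 38.94°  ✓
  (1,4): δ = 13.39°  ✓
  (1,5): δ = 87.81°  ·
  (2,3): δ = 121.34°  ·
  (2,4): δ = 69.01°  ·
  (2,5): δ = 5.40°  ✓
  (3,4): δ = 127.67°  ·
  (3,5): δ = 53.25°  ✓
  (4,5): δ = 105.58°  ·
antipodal pairs: 7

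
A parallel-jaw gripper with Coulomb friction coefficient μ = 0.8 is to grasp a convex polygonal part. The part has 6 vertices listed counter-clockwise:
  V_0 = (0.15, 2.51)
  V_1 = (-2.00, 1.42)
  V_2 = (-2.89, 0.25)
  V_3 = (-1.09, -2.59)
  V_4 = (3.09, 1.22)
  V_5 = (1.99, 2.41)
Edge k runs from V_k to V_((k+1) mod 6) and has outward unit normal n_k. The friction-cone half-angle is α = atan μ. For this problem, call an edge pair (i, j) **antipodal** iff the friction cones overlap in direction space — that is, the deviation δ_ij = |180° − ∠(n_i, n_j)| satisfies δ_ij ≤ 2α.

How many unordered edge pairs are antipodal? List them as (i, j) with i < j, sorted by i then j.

count = 5; pairs: (0,3), (1,3), (2,4), (2,5), (3,5)

α = atan 0.8 = 38.66°;  2α = 77.32°
n_0 = (-0.4522, +0.8919)
n_1 = (-0.7959, +0.6054)
n_2 = (-0.8446, -0.5353)
n_3 = (+0.6736, -0.7391)
n_4 = (+0.7343, +0.6788)
n_5 = (+0.0543, +0.9985)
  (0,1): δ = 154.14°  ·
  (0,2): δ = 84.52°  ·
  (0,3): δ = 15.46°  ✓
  (0,4): δ = 105.87°  ·
  (0,5): δ = 150.01°  ·
  (1,2): δ = 110.37°  ·
  (1,3): δ = 10.39°  ✓
  (1,4): δ = 80.01°  ·
  (1,5): δ = 124.15°  ·
  (2,3): δ = 80.02°  ·
  (2,4): δ = 10.38°  ✓
  (2,5): δ = 54.52°  ✓
  (3,4): δ = 89.60°  ·
  (3,5): δ = 45.46°  ✓
  (4,5): δ = 135.86°  ·
antipodal pairs: 5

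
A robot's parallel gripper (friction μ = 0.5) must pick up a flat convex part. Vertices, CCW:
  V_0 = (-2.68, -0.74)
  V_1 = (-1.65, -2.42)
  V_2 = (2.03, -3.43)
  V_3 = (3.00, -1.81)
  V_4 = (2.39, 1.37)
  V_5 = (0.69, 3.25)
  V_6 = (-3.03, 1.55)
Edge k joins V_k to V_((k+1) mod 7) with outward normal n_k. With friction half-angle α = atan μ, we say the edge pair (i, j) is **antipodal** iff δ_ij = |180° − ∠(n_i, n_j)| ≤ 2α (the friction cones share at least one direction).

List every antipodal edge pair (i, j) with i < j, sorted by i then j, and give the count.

count = 8; pairs: (0,3), (0,4), (1,4), (1,5), (2,5), (2,6), (3,6), (4,6)

α = atan 0.5 = 26.57°;  2α = 53.13°
n_0 = (-0.8525, -0.5227)
n_1 = (-0.2647, -0.9643)
n_2 = (+0.8580, -0.5137)
n_3 = (+0.9821, +0.1884)
n_4 = (+0.7417, +0.6707)
n_5 = (-0.4156, +0.9095)
n_6 = (-0.9885, -0.1511)
  (0,1): δ = 136.86°  ·
  (0,2): δ = 62.42°  ·
  (0,3): δ = 20.65°  ✓
  (0,4): δ = 10.61°  ✓
  (0,5): δ = 83.05°  ·
  (0,6): δ = 157.18°  ·
  (1,2): δ = 105.56°  ·
  (1,3): δ = 63.79°  ·
  (1,4): δ = 32.53°  ✓
  (1,5): δ = 39.91°  ✓
  (1,6): δ = 114.04°  ·
  (2,3): δ = 138.23°  ·
  (2,4): δ = 106.97°  ·
  (2,5): δ = 34.53°  ✓
  (2,6): δ = 39.60°  ✓
  (3,4): δ = 148.74°  ·
  (3,5): δ = 76.30°  ·
  (3,6): δ = 2.17°  ✓
  (4,5): δ = 107.56°  ·
  (4,6): δ = 33.43°  ✓
  (5,6): δ = 105.87°  ·
antipodal pairs: 8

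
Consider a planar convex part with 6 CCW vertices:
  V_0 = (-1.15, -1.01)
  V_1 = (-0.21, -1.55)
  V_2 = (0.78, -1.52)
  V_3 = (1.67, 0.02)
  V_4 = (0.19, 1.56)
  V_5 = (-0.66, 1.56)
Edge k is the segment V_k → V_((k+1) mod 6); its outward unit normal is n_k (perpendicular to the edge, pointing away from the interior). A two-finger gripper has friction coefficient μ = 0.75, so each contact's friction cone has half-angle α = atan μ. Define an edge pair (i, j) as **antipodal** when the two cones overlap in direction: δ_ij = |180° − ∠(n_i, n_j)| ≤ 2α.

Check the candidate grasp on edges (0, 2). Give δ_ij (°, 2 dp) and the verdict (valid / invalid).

α = atan 0.75 = 36.87°;  2α = 73.74°
edge 0: e_0 = (+0.94, -0.54);  n_0 = (-0.4981, -0.8671)
edge 2: e_2 = (+0.89, +1.54);  n_2 = (+0.8658, -0.5004)
∠(n_0, n_2) = 89.85°
δ = |180° − 89.85°| = 90.15°
90.15° > 2α = 73.74°  →  invalid

δ = 90.15°, invalid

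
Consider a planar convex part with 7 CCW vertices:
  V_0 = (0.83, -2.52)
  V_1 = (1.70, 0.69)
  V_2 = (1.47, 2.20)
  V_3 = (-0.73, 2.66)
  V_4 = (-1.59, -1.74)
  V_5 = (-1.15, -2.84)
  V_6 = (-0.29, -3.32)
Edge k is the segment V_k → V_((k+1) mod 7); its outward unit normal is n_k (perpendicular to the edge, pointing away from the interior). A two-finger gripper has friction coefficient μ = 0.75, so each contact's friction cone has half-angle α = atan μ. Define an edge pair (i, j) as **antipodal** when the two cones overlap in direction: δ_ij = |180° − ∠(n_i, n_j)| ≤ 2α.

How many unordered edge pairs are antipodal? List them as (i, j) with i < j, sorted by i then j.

α = atan 0.75 = 36.87°;  2α = 73.74°
n_0 = (+0.9652, -0.2616)
n_1 = (+0.9886, +0.1506)
n_2 = (+0.2047, +0.9788)
n_3 = (-0.9814, +0.1918)
n_4 = (-0.9285, -0.3714)
n_5 = (-0.4874, -0.8732)
n_6 = (+0.5812, -0.8137)
  (0,1): δ = 156.17°  ·
  (0,2): δ = 86.65°  ·
  (0,3): δ = 4.11°  ✓
  (0,4): δ = 36.97°  ✓
  (0,5): δ = 76.00°  ·
  (0,6): δ = 140.70°  ·
  (1,2): δ = 110.47°  ·
  (1,3): δ = 19.72°  ✓
  (1,4): δ = 13.14°  ✓
  (1,5): δ = 52.17°  ✓
  (1,6): δ = 116.88°  ·
  (2,3): δ = 89.25°  ·
  (2,4): δ = 56.39°  ✓
  (2,5): δ = 17.36°  ✓
  (2,6): δ = 47.35°  ✓
  (3,4): δ = 147.14°  ·
  (3,5): δ = 108.11°  ·
  (3,6): δ = 43.40°  ✓
  (4,5): δ = 140.97°  ·
  (4,6): δ = 76.26°  ·
  (5,6): δ = 115.29°  ·
antipodal pairs: 9

count = 9; pairs: (0,3), (0,4), (1,3), (1,4), (1,5), (2,4), (2,5), (2,6), (3,6)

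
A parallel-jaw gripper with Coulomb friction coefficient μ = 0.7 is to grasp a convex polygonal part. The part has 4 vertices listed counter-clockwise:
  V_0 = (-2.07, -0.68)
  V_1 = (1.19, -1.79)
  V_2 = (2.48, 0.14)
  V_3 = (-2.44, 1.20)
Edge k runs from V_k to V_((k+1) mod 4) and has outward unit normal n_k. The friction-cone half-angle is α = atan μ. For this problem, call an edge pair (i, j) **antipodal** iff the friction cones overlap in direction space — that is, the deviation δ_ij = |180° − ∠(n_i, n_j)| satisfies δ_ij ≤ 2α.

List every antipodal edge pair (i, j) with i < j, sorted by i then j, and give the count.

α = atan 0.7 = 34.99°;  2α = 69.98°
n_0 = (-0.3223, -0.9466)
n_1 = (+0.8314, -0.5557)
n_2 = (+0.2106, +0.9776)
n_3 = (-0.9812, -0.1931)
  (0,1): δ = 104.96°  ·
  (0,2): δ = 6.64°  ✓
  (0,3): δ = 119.94°  ·
  (1,2): δ = 68.40°  ✓
  (1,3): δ = 44.89°  ✓
  (2,3): δ = 66.71°  ✓
antipodal pairs: 4

count = 4; pairs: (0,2), (1,2), (1,3), (2,3)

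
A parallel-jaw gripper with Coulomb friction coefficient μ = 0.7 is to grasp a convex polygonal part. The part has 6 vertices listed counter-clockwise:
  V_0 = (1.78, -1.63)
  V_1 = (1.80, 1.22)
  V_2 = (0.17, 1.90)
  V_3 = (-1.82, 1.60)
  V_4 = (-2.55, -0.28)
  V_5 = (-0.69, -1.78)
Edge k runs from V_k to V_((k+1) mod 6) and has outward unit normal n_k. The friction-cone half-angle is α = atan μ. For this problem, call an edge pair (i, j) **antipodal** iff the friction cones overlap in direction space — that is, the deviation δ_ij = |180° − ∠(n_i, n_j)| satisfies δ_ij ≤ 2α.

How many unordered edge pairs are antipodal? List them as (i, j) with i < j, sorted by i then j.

count = 7; pairs: (0,3), (0,4), (1,4), (1,5), (2,4), (2,5), (3,5)

α = atan 0.7 = 34.99°;  2α = 69.98°
n_0 = (+1.0000, -0.0070)
n_1 = (+0.3850, +0.9229)
n_2 = (-0.1491, +0.9888)
n_3 = (-0.9322, +0.3620)
n_4 = (-0.6278, -0.7784)
n_5 = (+0.0606, -0.9982)
  (0,1): δ = 112.24°  ·
  (0,2): δ = 81.02°  ·
  (0,3): δ = 20.82°  ✓
  (0,4): δ = 51.52°  ✓
  (0,5): δ = 93.88°  ·
  (1,2): δ = 148.78°  ·
  (1,3): δ = 88.58°  ·
  (1,4): δ = 16.24°  ✓
  (1,5): δ = 26.12°  ✓
  (2,3): δ = 119.79°  ·
  (2,4): δ = 47.46°  ✓
  (2,5): δ = 5.10°  ✓
  (3,4): δ = 107.66°  ·
  (3,5): δ = 65.30°  ✓
  (4,5): δ = 137.64°  ·
antipodal pairs: 7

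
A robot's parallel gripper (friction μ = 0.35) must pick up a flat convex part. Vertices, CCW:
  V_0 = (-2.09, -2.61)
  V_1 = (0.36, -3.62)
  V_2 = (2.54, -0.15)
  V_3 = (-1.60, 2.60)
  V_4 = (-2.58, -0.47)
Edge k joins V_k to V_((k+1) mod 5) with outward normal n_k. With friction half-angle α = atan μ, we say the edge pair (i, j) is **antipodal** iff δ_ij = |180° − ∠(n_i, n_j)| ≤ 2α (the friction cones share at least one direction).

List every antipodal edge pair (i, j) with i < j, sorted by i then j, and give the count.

count = 2; pairs: (0,2), (1,3)

α = atan 0.35 = 19.29°;  2α = 38.58°
n_0 = (-0.3811, -0.9245)
n_1 = (+0.8468, -0.5320)
n_2 = (+0.5533, +0.8330)
n_3 = (-0.9526, +0.3041)
n_4 = (-0.9748, -0.2232)
  (0,1): δ = 99.74°  ·
  (0,2): δ = 11.19°  ✓
  (0,3): δ = 94.70°  ·
  (0,4): δ = 125.30°  ·
  (1,2): δ = 91.46°  ·
  (1,3): δ = 14.43°  ✓
  (1,4): δ = 45.04°  ·
  (2,3): δ = 74.11°  ·
  (2,4): δ = 43.51°  ·
  (3,4): δ = 149.40°  ·
antipodal pairs: 2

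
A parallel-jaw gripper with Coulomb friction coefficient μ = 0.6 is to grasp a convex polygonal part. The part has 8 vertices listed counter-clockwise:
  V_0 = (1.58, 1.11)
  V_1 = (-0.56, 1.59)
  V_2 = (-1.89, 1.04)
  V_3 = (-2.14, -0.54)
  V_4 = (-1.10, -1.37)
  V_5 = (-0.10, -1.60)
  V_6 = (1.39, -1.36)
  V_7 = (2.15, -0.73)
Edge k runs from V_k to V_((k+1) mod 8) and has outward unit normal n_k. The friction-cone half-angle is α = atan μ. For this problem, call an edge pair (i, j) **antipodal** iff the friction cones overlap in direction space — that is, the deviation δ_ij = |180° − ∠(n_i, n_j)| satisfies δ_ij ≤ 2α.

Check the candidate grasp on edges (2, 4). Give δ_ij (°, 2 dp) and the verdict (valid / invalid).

δ = 93.96°, invalid

α = atan 0.6 = 30.96°;  2α = 61.93°
edge 2: e_2 = (-0.25, -1.58);  n_2 = (-0.9877, +0.1563)
edge 4: e_4 = (+1.00, -0.23);  n_4 = (-0.2241, -0.9746)
∠(n_2, n_4) = 86.04°
δ = |180° − 86.04°| = 93.96°
93.96° > 2α = 61.93°  →  invalid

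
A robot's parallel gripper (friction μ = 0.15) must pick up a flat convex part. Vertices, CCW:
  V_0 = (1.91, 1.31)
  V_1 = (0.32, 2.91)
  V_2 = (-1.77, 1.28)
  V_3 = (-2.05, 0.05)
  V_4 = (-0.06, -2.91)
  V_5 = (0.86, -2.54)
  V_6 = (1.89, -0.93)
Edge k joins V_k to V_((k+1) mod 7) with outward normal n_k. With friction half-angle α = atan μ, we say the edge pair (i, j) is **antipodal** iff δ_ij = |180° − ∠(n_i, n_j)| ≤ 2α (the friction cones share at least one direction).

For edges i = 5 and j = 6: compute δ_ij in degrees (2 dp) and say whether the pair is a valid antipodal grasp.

δ = 147.90°, invalid

α = atan 0.15 = 8.53°;  2α = 17.06°
edge 5: e_5 = (+1.03, +1.61);  n_5 = (+0.8424, -0.5389)
edge 6: e_6 = (+0.02, +2.24);  n_6 = (+1.0000, -0.0089)
∠(n_5, n_6) = 32.10°
δ = |180° − 32.10°| = 147.90°
147.90° > 2α = 17.06°  →  invalid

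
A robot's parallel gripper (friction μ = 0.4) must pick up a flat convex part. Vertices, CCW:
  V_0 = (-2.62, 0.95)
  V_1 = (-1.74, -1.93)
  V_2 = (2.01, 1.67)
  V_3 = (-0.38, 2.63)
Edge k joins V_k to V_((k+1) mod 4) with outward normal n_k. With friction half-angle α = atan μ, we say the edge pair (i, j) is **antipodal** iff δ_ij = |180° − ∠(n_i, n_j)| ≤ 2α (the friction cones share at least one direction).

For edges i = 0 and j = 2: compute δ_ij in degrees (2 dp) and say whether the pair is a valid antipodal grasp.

α = atan 0.4 = 21.80°;  2α = 43.60°
edge 0: e_0 = (+0.88, -2.88);  n_0 = (-0.9564, -0.2922)
edge 2: e_2 = (-2.39, +0.96);  n_2 = (+0.3727, +0.9279)
∠(n_0, n_2) = 128.87°
δ = |180° − 128.87°| = 51.13°
51.13° > 2α = 43.60°  →  invalid

δ = 51.13°, invalid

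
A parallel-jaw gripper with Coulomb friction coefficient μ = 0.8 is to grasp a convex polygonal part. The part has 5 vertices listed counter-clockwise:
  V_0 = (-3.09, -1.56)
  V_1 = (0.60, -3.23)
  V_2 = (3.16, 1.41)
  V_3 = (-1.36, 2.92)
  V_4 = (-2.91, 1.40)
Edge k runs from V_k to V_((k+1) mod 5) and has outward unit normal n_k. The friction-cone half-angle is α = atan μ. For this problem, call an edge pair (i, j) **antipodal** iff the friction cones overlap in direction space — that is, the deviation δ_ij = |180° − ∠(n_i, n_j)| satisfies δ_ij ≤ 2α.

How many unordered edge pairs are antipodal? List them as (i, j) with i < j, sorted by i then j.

α = atan 0.8 = 38.66°;  2α = 77.32°
n_0 = (-0.4123, -0.9110)
n_1 = (+0.8756, -0.4831)
n_2 = (+0.3169, +0.9485)
n_3 = (-0.7002, +0.7140)
n_4 = (-0.9982, +0.0607)
  (0,1): δ = 94.54°  ·
  (0,2): δ = 5.88°  ✓
  (0,3): δ = 68.79°  ✓
  (0,4): δ = 110.87°  ·
  (1,2): δ = 79.59°  ·
  (1,3): δ = 16.67°  ✓
  (1,4): δ = 25.41°  ✓
  (2,3): δ = 117.09°  ·
  (2,4): δ = 75.01°  ✓
  (3,4): δ = 137.92°  ·
antipodal pairs: 5

count = 5; pairs: (0,2), (0,3), (1,3), (1,4), (2,4)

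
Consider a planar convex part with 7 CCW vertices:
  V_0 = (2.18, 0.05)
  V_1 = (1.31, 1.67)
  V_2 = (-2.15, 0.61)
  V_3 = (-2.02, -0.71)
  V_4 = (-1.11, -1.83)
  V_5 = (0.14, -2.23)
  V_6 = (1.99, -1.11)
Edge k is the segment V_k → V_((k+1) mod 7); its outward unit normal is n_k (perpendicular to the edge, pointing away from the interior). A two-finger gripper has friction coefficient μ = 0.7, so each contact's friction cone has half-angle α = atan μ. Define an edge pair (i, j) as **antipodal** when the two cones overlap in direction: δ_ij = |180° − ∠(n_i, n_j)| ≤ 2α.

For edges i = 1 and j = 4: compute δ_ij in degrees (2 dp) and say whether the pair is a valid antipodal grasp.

δ = 34.78°, valid

α = atan 0.7 = 34.99°;  2α = 69.98°
edge 1: e_1 = (-3.46, -1.06);  n_1 = (-0.2929, +0.9561)
edge 4: e_4 = (+1.25, -0.40);  n_4 = (-0.3048, -0.9524)
∠(n_1, n_4) = 145.22°
δ = |180° − 145.22°| = 34.78°
34.78° ≤ 2α = 69.98°  →  valid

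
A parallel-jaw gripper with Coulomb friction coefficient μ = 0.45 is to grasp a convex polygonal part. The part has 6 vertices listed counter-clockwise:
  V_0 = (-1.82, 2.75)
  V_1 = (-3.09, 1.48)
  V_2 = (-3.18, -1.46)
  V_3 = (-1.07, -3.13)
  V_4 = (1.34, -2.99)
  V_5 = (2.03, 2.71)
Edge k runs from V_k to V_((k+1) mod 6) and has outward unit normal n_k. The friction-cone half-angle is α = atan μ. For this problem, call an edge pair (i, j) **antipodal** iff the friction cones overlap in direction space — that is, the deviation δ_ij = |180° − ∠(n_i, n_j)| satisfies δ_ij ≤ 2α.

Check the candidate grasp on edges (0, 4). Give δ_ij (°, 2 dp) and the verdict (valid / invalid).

δ = 38.10°, valid

α = atan 0.45 = 24.23°;  2α = 48.46°
edge 0: e_0 = (-1.27, -1.27);  n_0 = (-0.7071, +0.7071)
edge 4: e_4 = (+0.69, +5.70);  n_4 = (+0.9928, -0.1202)
∠(n_0, n_4) = 141.90°
δ = |180° − 141.90°| = 38.10°
38.10° ≤ 2α = 48.46°  →  valid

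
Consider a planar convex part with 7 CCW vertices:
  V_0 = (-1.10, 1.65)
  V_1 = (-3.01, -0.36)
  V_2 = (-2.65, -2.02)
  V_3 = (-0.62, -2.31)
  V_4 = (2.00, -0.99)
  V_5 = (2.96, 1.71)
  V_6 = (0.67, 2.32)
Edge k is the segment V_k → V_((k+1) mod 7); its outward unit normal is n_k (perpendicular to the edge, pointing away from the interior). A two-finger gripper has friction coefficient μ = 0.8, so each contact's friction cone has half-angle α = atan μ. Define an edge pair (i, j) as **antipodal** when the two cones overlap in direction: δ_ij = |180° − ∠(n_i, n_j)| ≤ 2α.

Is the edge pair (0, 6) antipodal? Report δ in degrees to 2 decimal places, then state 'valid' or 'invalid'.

δ = 154.27°, invalid

α = atan 0.8 = 38.66°;  2α = 77.32°
edge 0: e_0 = (-1.91, -2.01);  n_0 = (-0.7249, +0.6888)
edge 6: e_6 = (-1.77, -0.67);  n_6 = (-0.3540, +0.9352)
∠(n_0, n_6) = 25.73°
δ = |180° − 25.73°| = 154.27°
154.27° > 2α = 77.32°  →  invalid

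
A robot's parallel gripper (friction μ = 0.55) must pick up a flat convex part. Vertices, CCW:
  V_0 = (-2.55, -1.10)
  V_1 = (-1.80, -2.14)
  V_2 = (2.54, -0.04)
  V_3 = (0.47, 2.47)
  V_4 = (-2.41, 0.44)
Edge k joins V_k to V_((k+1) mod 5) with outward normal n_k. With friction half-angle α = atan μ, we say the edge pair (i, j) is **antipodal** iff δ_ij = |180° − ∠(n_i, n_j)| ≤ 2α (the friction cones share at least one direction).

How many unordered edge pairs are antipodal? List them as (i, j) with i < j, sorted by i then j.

α = atan 0.55 = 28.81°;  2α = 57.62°
n_0 = (-0.8111, -0.5849)
n_1 = (+0.4356, -0.9002)
n_2 = (+0.7715, +0.6362)
n_3 = (-0.5761, +0.8174)
n_4 = (-0.9959, +0.0905)
  (0,1): δ = 99.98°  ·
  (0,2): δ = 3.72°  ✓
  (0,3): δ = 89.38°  ·
  (0,4): δ = 139.01°  ·
  (1,2): δ = 76.31°  ·
  (1,3): δ = 9.36°  ✓
  (1,4): δ = 58.98°  ·
  (2,3): δ = 94.33°  ·
  (2,4): δ = 44.71°  ✓
  (3,4): δ = 130.37°  ·
antipodal pairs: 3

count = 3; pairs: (0,2), (1,3), (2,4)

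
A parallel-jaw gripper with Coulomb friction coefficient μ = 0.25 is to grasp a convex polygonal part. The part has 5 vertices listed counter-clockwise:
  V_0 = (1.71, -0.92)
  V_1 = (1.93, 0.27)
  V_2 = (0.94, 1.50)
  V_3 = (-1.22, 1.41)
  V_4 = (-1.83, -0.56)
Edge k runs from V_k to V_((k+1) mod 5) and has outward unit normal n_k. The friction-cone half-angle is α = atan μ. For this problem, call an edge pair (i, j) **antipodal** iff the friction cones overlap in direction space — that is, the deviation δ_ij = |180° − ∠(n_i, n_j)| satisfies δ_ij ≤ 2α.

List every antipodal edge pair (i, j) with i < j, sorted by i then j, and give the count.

α = atan 0.25 = 14.04°;  2α = 28.07°
n_0 = (+0.9833, -0.1818)
n_1 = (+0.7790, +0.6270)
n_2 = (-0.0416, +0.9991)
n_3 = (-0.9553, +0.2958)
n_4 = (-0.1012, -0.9949)
  (0,1): δ = 130.70°  ·
  (0,2): δ = 77.14°  ·
  (0,3): δ = 6.73°  ✓
  (0,4): δ = 94.67°  ·
  (1,2): δ = 126.44°  ·
  (1,3): δ = 56.03°  ·
  (1,4): δ = 45.36°  ·
  (2,3): δ = 109.59°  ·
  (2,4): δ = 8.19°  ✓
  (3,4): δ = 78.60°  ·
antipodal pairs: 2

count = 2; pairs: (0,3), (2,4)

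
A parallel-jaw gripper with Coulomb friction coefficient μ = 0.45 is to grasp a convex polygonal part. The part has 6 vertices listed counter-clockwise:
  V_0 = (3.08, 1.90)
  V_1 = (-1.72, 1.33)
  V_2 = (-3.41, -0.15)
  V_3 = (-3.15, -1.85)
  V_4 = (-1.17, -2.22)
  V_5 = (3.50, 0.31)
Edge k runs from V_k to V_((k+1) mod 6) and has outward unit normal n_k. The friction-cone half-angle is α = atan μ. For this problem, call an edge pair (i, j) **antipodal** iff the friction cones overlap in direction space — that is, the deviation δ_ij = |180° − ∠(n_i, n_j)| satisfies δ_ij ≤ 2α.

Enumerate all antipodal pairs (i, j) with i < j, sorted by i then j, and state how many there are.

count = 4; pairs: (0,3), (0,4), (1,4), (2,5)

α = atan 0.45 = 24.23°;  2α = 48.46°
n_0 = (-0.1179, +0.9930)
n_1 = (-0.6588, +0.7523)
n_2 = (-0.9885, -0.1512)
n_3 = (-0.1837, -0.9830)
n_4 = (+0.4763, -0.8793)
n_5 = (+0.9668, +0.2554)
  (0,1): δ = 145.56°  ·
  (0,2): δ = 88.08°  ·
  (0,3): δ = 17.36°  ✓
  (0,4): δ = 21.67°  ✓
  (0,5): δ = 98.02°  ·
  (1,2): δ = 122.51°  ·
  (1,3): δ = 51.79°  ·
  (1,4): δ = 12.76°  ✓
  (1,5): δ = 63.59°  ·
  (2,3): δ = 109.28°  ·
  (2,4): δ = 70.25°  ·
  (2,5): δ = 6.10°  ✓
  (3,4): δ = 140.97°  ·
  (3,5): δ = 64.62°  ·
  (4,5): δ = 103.65°  ·
antipodal pairs: 4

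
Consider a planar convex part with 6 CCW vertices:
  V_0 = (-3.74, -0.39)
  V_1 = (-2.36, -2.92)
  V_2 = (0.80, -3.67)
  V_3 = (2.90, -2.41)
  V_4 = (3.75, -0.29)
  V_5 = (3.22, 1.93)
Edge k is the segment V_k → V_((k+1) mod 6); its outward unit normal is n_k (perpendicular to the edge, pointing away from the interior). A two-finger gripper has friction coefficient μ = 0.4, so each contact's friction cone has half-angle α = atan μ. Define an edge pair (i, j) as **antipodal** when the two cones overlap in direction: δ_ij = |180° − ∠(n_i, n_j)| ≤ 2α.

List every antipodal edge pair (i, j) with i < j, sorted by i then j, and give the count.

count = 3; pairs: (0,4), (1,5), (2,5)

α = atan 0.4 = 21.80°;  2α = 43.60°
n_0 = (-0.8779, -0.4789)
n_1 = (-0.2309, -0.9730)
n_2 = (+0.5145, -0.8575)
n_3 = (+0.9282, -0.3721)
n_4 = (+0.9727, +0.2322)
n_5 = (-0.3162, +0.9487)
  (0,1): δ = 131.96°  ·
  (0,2): δ = 87.65°  ·
  (0,3): δ = 50.46°  ·
  (0,4): δ = 15.18°  ✓
  (0,5): δ = 79.82°  ·
  (1,2): δ = 135.68°  ·
  (1,3): δ = 98.50°  ·
  (1,4): δ = 63.22°  ·
  (1,5): δ = 31.79°  ✓
  (2,3): δ = 142.81°  ·
  (2,4): δ = 107.54°  ·
  (2,5): δ = 12.53°  ✓
  (3,4): δ = 144.72°  ·
  (3,5): δ = 49.72°  ·
  (4,5): δ = 84.99°  ·
antipodal pairs: 3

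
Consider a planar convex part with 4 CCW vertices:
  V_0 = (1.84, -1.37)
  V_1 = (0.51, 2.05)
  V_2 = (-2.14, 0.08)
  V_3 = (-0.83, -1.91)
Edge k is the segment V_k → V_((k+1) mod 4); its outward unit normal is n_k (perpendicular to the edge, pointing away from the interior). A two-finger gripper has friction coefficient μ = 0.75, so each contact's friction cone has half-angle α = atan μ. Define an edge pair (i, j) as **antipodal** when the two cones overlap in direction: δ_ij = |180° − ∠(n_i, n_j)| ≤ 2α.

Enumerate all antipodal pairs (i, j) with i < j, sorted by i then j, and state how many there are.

α = atan 0.75 = 36.87°;  2α = 73.74°
n_0 = (+0.9320, +0.3624)
n_1 = (-0.5966, +0.8025)
n_2 = (-0.8353, -0.5498)
n_3 = (+0.1982, -0.9802)
  (0,1): δ = 74.62°  ·
  (0,2): δ = 12.11°  ✓
  (0,3): δ = 80.18°  ·
  (1,2): δ = 93.27°  ·
  (1,3): δ = 25.19°  ✓
  (2,3): δ = 111.92°  ·
antipodal pairs: 2

count = 2; pairs: (0,2), (1,3)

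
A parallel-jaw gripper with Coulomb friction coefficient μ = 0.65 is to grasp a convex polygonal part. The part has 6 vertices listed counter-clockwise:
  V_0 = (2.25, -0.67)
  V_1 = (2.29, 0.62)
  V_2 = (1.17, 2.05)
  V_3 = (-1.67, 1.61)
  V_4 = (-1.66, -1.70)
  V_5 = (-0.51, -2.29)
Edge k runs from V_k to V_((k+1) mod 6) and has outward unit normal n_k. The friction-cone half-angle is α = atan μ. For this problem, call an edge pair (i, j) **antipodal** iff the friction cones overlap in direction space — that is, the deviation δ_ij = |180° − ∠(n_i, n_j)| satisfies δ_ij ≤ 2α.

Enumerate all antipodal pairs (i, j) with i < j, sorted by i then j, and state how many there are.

count = 7; pairs: (0,3), (0,4), (1,3), (1,4), (2,4), (2,5), (3,5)

α = atan 0.65 = 33.02°;  2α = 66.05°
n_0 = (+0.9995, -0.0310)
n_1 = (+0.7873, +0.6166)
n_2 = (-0.1531, +0.9882)
n_3 = (-1.0000, -0.0030)
n_4 = (-0.4565, -0.8897)
n_5 = (+0.5062, -0.8624)
  (0,1): δ = 140.16°  ·
  (0,2): δ = 79.42°  ·
  (0,3): δ = 1.95°  ✓
  (0,4): δ = 64.62°  ✓
  (0,5): δ = 122.19°  ·
  (1,2): δ = 119.26°  ·
  (1,3): δ = 37.90°  ✓
  (1,4): δ = 24.77°  ✓
  (1,5): δ = 82.34°  ·
  (2,3): δ = 98.63°  ·
  (2,4): δ = 35.97°  ✓
  (2,5): δ = 21.60°  ✓
  (3,4): δ = 117.33°  ·
  (3,5): δ = 59.76°  ✓
  (4,5): δ = 122.43°  ·
antipodal pairs: 7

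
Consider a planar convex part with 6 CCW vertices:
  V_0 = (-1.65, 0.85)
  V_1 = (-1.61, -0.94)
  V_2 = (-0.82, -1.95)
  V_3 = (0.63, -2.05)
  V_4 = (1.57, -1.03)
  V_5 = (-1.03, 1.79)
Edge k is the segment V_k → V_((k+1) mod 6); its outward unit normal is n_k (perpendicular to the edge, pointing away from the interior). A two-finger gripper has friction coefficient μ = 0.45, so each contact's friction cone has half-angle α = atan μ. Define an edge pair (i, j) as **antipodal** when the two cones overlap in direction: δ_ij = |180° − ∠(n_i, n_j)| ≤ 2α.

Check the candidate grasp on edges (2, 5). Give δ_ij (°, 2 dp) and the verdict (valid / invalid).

α = atan 0.45 = 24.23°;  2α = 48.46°
edge 2: e_2 = (+1.45, -0.10);  n_2 = (-0.0688, -0.9976)
edge 5: e_5 = (-0.62, -0.94);  n_5 = (-0.8348, +0.5506)
∠(n_2, n_5) = 119.46°
δ = |180° − 119.46°| = 60.54°
60.54° > 2α = 48.46°  →  invalid

δ = 60.54°, invalid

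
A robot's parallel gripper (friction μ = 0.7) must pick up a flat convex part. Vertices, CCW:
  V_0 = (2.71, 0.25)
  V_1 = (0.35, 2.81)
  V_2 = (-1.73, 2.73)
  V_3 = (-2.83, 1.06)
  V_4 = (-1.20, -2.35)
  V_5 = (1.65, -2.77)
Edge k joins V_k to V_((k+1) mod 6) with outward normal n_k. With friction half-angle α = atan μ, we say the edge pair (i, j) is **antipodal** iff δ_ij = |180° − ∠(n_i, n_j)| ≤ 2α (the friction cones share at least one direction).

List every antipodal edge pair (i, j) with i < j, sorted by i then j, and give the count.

α = atan 0.7 = 34.99°;  2α = 69.98°
n_0 = (+0.7352, +0.6778)
n_1 = (-0.0384, +0.9993)
n_2 = (-0.8351, +0.5501)
n_3 = (-0.9022, -0.4313)
n_4 = (-0.1458, -0.9893)
n_5 = (+0.9436, -0.3312)
  (0,1): δ = 130.47°  ·
  (0,2): δ = 76.04°  ·
  (0,3): δ = 17.12°  ✓
  (0,4): δ = 38.94°  ✓
  (0,5): δ = 117.99°  ·
  (1,2): δ = 125.57°  ·
  (1,3): δ = 66.65°  ✓
  (1,4): δ = 10.59°  ✓
  (1,5): δ = 68.46°  ✓
  (2,3): δ = 121.08°  ·
  (2,4): δ = 65.01°  ✓
  (2,5): δ = 14.03°  ✓
  (3,4): δ = 123.93°  ·
  (3,5): δ = 44.89°  ✓
  (4,5): δ = 100.96°  ·
antipodal pairs: 8

count = 8; pairs: (0,3), (0,4), (1,3), (1,4), (1,5), (2,4), (2,5), (3,5)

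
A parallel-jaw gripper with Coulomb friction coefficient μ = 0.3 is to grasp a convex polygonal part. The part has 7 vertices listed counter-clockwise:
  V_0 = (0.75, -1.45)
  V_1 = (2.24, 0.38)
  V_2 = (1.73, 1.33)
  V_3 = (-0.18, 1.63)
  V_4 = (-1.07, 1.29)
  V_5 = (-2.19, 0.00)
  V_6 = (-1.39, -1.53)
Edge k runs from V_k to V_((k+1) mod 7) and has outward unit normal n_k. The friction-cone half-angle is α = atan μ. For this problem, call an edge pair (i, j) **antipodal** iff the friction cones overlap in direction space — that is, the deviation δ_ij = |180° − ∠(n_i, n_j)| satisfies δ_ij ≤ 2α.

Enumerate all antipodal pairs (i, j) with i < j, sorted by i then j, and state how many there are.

α = atan 0.3 = 16.70°;  2α = 33.40°
n_0 = (+0.7755, -0.6314)
n_1 = (+0.8811, +0.4730)
n_2 = (+0.1552, +0.9879)
n_3 = (-0.3569, +0.9342)
n_4 = (-0.7551, +0.6556)
n_5 = (-0.8862, -0.4634)
n_6 = (+0.0374, -0.9993)
  (0,1): δ = 112.62°  ·
  (0,2): δ = 59.77°  ·
  (0,3): δ = 29.94°  ✓
  (0,4): δ = 1.81°  ✓
  (0,5): δ = 66.76°  ·
  (0,6): δ = 131.29°  ·
  (1,2): δ = 127.16°  ·
  (1,3): δ = 97.32°  ·
  (1,4): δ = 69.19°  ·
  (1,5): δ = 0.62°  ✓
  (1,6): δ = 63.91°  ·
  (2,3): δ = 150.17°  ·
  (2,4): δ = 122.04°  ·
  (2,5): δ = 53.47°  ·
  (2,6): δ = 11.07°  ✓
  (3,4): δ = 151.87°  ·
  (3,5): δ = 83.30°  ·
  (3,6): δ = 18.77°  ✓
  (4,5): δ = 111.43°  ·
  (4,6): δ = 46.89°  ·
  (5,6): δ = 115.46°  ·
antipodal pairs: 5

count = 5; pairs: (0,3), (0,4), (1,5), (2,6), (3,6)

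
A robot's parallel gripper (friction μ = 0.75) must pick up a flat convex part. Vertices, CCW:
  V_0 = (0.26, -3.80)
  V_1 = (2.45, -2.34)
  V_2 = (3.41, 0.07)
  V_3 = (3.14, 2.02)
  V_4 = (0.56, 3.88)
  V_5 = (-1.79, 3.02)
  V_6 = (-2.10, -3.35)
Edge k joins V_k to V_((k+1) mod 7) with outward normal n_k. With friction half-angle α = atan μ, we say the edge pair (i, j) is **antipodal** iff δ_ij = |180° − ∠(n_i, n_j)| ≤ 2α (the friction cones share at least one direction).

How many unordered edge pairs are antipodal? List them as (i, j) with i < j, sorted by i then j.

α = atan 0.75 = 36.87°;  2α = 73.74°
n_0 = (+0.5547, -0.8321)
n_1 = (+0.9290, -0.3701)
n_2 = (+0.9905, +0.1372)
n_3 = (+0.5848, +0.8112)
n_4 = (-0.3437, +0.9391)
n_5 = (-0.9988, +0.0486)
n_6 = (-0.1873, -0.9823)
  (0,1): δ = 145.41°  ·
  (0,2): δ = 115.81°  ·
  (0,3): δ = 69.48°  ✓
  (0,4): δ = 13.59°  ✓
  (0,5): δ = 53.52°  ✓
  (0,6): δ = 135.51°  ·
  (1,2): δ = 150.40°  ·
  (1,3): δ = 104.07°  ·
  (1,4): δ = 48.18°  ✓
  (1,5): δ = 18.93°  ✓
  (1,6): δ = 100.92°  ·
  (2,3): δ = 133.67°  ·
  (2,4): δ = 77.78°  ·
  (2,5): δ = 10.67°  ✓
  (2,6): δ = 71.32°  ✓
  (3,4): δ = 124.11°  ·
  (3,5): δ = 57.00°  ✓
  (3,6): δ = 24.99°  ✓
  (4,5): δ = 112.89°  ·
  (4,6): δ = 30.90°  ✓
  (5,6): δ = 98.01°  ·
antipodal pairs: 10

count = 10; pairs: (0,3), (0,4), (0,5), (1,4), (1,5), (2,5), (2,6), (3,5), (3,6), (4,6)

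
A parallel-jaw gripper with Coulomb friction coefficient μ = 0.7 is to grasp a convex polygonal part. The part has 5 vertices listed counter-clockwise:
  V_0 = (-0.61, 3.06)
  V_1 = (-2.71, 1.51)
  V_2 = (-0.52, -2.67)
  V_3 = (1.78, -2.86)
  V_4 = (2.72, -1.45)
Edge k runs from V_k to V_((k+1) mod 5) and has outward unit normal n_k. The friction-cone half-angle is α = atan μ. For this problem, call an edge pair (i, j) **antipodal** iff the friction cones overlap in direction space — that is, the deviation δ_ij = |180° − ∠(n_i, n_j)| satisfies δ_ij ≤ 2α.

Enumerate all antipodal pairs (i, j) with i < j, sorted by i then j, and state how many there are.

count = 5; pairs: (0,2), (0,3), (1,3), (1,4), (2,4)

α = atan 0.7 = 34.99°;  2α = 69.98°
n_0 = (-0.5939, +0.8046)
n_1 = (-0.8858, -0.4641)
n_2 = (-0.0823, -0.9966)
n_3 = (+0.8321, -0.5547)
n_4 = (+0.8045, +0.5940)
  (0,1): δ = 98.78°  ·
  (0,2): δ = 41.15°  ✓
  (0,3): δ = 19.88°  ✓
  (0,4): δ = 90.01°  ·
  (1,2): δ = 122.37°  ·
  (1,3): δ = 61.34°  ✓
  (1,4): δ = 8.79°  ✓
  (2,3): δ = 118.97°  ·
  (2,4): δ = 48.84°  ✓
  (3,4): δ = 109.87°  ·
antipodal pairs: 5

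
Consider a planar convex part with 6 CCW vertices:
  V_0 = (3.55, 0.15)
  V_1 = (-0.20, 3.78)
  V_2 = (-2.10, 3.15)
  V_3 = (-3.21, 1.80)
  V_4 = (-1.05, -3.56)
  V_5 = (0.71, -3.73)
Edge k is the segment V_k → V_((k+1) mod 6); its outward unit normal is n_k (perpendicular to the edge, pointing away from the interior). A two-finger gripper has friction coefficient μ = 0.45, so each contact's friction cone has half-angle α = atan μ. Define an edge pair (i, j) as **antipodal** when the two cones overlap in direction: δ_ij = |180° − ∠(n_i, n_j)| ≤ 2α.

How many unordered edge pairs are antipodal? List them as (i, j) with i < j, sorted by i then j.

count = 5; pairs: (0,3), (0,4), (1,4), (1,5), (2,5)

α = atan 0.45 = 24.23°;  2α = 48.46°
n_0 = (+0.6955, +0.7185)
n_1 = (-0.3147, +0.9492)
n_2 = (-0.7724, +0.6351)
n_3 = (-0.9275, -0.3738)
n_4 = (-0.0961, -0.9954)
n_5 = (+0.8069, -0.5906)
  (0,1): δ = 117.59°  ·
  (0,2): δ = 85.36°  ·
  (0,3): δ = 23.98°  ✓
  (0,4): δ = 38.55°  ✓
  (0,5): δ = 97.87°  ·
  (1,2): δ = 147.77°  ·
  (1,3): δ = 86.40°  ·
  (1,4): δ = 23.86°  ✓
  (1,5): δ = 35.45°  ✓
  (2,3): δ = 118.62°  ·
  (2,4): δ = 56.09°  ·
  (2,5): δ = 3.23°  ✓
  (3,4): δ = 117.47°  ·
  (3,5): δ = 58.15°  ·
  (4,5): δ = 120.69°  ·
antipodal pairs: 5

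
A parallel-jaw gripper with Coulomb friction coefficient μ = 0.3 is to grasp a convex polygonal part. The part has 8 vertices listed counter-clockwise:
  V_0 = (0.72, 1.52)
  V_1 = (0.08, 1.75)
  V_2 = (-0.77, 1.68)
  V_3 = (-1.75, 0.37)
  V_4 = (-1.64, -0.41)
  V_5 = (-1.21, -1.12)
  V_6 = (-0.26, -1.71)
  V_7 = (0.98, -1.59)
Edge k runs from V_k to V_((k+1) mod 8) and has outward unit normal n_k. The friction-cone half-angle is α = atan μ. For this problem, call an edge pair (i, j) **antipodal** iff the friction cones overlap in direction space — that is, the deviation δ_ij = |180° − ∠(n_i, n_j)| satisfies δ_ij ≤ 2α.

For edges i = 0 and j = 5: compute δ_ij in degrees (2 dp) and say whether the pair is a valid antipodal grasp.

δ = 12.08°, valid

α = atan 0.3 = 16.70°;  2α = 33.40°
edge 0: e_0 = (-0.64, +0.23);  n_0 = (+0.3382, +0.9411)
edge 5: e_5 = (+0.95, -0.59);  n_5 = (-0.5276, -0.8495)
∠(n_0, n_5) = 167.92°
δ = |180° − 167.92°| = 12.08°
12.08° ≤ 2α = 33.40°  →  valid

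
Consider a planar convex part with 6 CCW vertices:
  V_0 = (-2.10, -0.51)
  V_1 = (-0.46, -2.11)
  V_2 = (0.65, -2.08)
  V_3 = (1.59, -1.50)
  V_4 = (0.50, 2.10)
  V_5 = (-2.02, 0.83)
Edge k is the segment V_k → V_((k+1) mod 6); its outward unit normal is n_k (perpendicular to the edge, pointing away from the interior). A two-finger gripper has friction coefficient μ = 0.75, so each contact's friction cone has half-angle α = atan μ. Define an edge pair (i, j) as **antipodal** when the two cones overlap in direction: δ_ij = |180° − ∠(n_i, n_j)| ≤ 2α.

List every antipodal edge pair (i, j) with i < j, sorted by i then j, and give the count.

count = 6; pairs: (0,3), (0,4), (1,4), (2,4), (2,5), (3,5)

α = atan 0.75 = 36.87°;  2α = 73.74°
n_0 = (-0.6983, -0.7158)
n_1 = (+0.0270, -0.9996)
n_2 = (+0.5251, -0.8510)
n_3 = (+0.9571, +0.2898)
n_4 = (-0.4500, +0.8930)
n_5 = (-0.9982, +0.0596)
  (0,1): δ = 134.16°  ·
  (0,2): δ = 104.03°  ·
  (0,3): δ = 28.86°  ✓
  (0,4): δ = 71.04°  ✓
  (0,5): δ = 130.88°  ·
  (1,2): δ = 149.87°  ·
  (1,3): δ = 74.70°  ·
  (1,4): δ = 25.20°  ✓
  (1,5): δ = 85.04°  ·
  (2,3): δ = 104.83°  ·
  (2,4): δ = 4.93°  ✓
  (2,5): δ = 54.91°  ✓
  (3,4): δ = 80.10°  ·
  (3,5): δ = 20.26°  ✓
  (4,5): δ = 120.16°  ·
antipodal pairs: 6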